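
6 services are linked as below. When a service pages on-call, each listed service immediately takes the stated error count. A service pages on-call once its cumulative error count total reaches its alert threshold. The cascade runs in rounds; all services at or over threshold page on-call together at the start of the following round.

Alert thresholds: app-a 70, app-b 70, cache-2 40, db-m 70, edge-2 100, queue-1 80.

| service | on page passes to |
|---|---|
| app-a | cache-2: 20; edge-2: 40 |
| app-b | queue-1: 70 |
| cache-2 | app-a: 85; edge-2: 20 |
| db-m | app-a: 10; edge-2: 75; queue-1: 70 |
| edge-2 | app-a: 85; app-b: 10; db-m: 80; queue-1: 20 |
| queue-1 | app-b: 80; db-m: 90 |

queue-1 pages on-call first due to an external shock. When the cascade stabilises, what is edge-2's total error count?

75

Round 1 — queue-1 pages on-call (initial).
  app-b: +80 → 80 ≥ 70
  db-m: +90 → 90 ≥ 70
Round 2 — app-b, db-m page on-call.
  app-a: +10 → 10 < 70
  edge-2: +75 → 75 < 100
No further pages.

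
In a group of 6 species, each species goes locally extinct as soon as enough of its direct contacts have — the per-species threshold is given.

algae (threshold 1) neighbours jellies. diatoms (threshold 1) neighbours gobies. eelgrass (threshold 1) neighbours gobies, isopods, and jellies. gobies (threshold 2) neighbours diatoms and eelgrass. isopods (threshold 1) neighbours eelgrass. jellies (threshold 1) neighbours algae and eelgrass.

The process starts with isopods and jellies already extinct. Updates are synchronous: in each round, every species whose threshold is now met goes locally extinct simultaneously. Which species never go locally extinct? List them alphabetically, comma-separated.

diatoms, gobies

Round 1 — isopods, jellies go locally extinct (initial).
Round 2 — checking thresholds:
  algae: 1 of 1 neighbours ≥ 1, goes locally extinct.
  eelgrass: 2 of 3 neighbours ≥ 1, goes locally extinct.
Round 3 — no new extinctions; cascade stops.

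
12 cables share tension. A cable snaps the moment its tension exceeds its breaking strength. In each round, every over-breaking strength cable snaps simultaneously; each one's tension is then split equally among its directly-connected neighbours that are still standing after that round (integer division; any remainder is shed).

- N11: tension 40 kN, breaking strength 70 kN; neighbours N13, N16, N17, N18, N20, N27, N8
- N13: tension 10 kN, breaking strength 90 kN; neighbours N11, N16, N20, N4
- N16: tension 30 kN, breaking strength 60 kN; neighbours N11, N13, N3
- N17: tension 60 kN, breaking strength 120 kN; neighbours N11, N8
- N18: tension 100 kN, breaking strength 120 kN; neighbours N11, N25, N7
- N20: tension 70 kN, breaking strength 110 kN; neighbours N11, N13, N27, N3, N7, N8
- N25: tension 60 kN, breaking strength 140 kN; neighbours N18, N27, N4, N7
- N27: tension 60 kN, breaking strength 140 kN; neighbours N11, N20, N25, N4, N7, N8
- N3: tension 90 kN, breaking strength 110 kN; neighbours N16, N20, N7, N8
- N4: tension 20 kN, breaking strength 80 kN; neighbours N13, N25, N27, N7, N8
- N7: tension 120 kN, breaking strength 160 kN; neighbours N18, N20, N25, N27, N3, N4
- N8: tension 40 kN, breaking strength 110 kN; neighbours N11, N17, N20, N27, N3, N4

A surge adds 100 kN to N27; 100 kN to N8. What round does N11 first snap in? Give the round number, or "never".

2

Round 1 — N27 at 160 > 140; N8 at 140 > 110. N27, N8 snap.
  N27 sheds 160 kN to N11, N20, N25, N4, N7: 32 each.
    N11: 40+32 = 72 > 70
    N20: 70+32 = 102 ≤ 110
    N25: 60+32 = 92 ≤ 140
    N4: 20+32 = 52 ≤ 80
    N7: 120+32 = 152 ≤ 160
  N8 sheds 140 kN to N11, N17, N20, N3, N4: 28 each.
    N11: 72+28 = 100 > 70
    N17: 60+28 = 88 ≤ 120
    N20: 102+28 = 130 > 110
    N3: 90+28 = 118 > 110
    N4: 52+28 = 80 ≤ 80
Round 2 — N11, N20, N3 snap.
  N11 sheds 100 kN to N13, N16, N17, N18: 25 each.
    N13: 10+25 = 35 ≤ 90
    N16: 30+25 = 55 ≤ 60
    N17: 88+25 = 113 ≤ 120
    N18: 100+25 = 125 > 120
  N20 sheds 130 kN to N13, N7: 65 each.
    N13: 35+65 = 100 > 90
    N7: 152+65 = 217 > 160
  N3 sheds 118 kN to N16, N7: 59 each.
    N16: 55+59 = 114 > 60
    N7: 217+59 = 276 > 160
Round 3 — N13, N16, N18, N7 snap.
  N13 sheds 100 kN to N4: 100 each.
    N4: 80+100 = 180 > 80
  N16 sheds 114 kN: no online neighbours, lost.
  N18 sheds 125 kN to N25: 125 each.
    N25: 92+125 = 217 > 140
  N7 sheds 276 kN to N25, N4: 138 each.
    N25: 217+138 = 355 > 140
    N4: 180+138 = 318 > 80
Round 4 — N25, N4 snap.
  N25 sheds 355 kN: no online neighbours, lost.
  N4 sheds 318 kN: no online neighbours, lost.
No further breaks.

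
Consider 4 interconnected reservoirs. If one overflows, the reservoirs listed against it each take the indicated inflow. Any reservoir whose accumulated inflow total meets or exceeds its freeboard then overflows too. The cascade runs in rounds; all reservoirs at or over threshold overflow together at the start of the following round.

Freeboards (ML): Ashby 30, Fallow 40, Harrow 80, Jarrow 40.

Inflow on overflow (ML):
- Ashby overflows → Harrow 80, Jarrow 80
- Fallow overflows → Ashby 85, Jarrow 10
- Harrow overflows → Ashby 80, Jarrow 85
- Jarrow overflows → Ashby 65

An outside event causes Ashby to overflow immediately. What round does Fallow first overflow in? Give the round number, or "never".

never

Round 1 — Ashby overflows (initial).
  Harrow: +80 → 80 ≥ 80
  Jarrow: +80 → 80 ≥ 40
Round 2 — Harrow, Jarrow overflow.
No further overflows.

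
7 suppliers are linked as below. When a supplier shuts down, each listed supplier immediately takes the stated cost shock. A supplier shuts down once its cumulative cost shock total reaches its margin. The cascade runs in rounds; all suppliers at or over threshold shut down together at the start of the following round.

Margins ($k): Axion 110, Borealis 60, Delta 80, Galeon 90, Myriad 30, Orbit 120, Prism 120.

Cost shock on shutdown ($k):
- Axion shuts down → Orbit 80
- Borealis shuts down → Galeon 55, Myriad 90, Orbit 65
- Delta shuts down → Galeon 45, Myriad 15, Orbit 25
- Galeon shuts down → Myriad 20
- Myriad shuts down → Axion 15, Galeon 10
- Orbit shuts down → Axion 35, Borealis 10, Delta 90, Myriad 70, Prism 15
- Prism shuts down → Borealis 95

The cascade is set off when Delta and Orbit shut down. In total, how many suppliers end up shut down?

3

Round 1 — Delta, Orbit shut down (initial).
  Axion: +35 → 35 < 110
  Borealis: +10 → 10 < 60
  Galeon: +45 → 45 < 90
  Myriad: +15+70 → 85 ≥ 30
  Prism: +15 → 15 < 120
Round 2 — Myriad shuts down.
  Axion: +15 → 50 < 110
  Galeon: +10 → 55 < 90
No further shutdowns.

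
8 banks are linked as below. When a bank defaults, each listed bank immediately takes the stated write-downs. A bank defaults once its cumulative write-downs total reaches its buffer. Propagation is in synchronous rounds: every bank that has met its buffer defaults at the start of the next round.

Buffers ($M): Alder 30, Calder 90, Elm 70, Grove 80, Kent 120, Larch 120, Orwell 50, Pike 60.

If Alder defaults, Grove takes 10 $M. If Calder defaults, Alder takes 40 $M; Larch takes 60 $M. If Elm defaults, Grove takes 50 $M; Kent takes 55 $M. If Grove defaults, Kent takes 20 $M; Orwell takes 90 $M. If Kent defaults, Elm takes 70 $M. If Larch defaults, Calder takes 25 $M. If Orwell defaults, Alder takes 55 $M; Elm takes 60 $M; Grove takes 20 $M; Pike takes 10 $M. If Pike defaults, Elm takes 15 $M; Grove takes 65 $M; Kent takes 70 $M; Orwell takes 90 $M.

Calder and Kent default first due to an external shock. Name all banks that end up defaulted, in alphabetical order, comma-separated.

Round 1 — Calder, Kent default (initial).
  Alder: +40 → 40 ≥ 30
  Elm: +70 → 70 ≥ 70
  Larch: +60 → 60 < 120
Round 2 — Alder, Elm default.
  Grove: +10+50 → 60 < 80
No further defaults.

Alder, Calder, Elm, Kent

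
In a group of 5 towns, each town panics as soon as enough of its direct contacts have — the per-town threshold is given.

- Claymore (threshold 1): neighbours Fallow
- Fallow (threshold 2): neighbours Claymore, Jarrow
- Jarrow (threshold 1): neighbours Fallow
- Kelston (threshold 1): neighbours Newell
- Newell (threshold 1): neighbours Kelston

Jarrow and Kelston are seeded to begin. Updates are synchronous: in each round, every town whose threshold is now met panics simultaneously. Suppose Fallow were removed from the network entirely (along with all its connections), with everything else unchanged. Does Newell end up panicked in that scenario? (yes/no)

yes

With Fallow removed:
Round 1 — Jarrow, Kelston panic (initial).
Round 2 — checking thresholds:
  Newell: 1 of 1 neighbours ≥ 1, panics.
Round 3 — no new panics; cascade stops.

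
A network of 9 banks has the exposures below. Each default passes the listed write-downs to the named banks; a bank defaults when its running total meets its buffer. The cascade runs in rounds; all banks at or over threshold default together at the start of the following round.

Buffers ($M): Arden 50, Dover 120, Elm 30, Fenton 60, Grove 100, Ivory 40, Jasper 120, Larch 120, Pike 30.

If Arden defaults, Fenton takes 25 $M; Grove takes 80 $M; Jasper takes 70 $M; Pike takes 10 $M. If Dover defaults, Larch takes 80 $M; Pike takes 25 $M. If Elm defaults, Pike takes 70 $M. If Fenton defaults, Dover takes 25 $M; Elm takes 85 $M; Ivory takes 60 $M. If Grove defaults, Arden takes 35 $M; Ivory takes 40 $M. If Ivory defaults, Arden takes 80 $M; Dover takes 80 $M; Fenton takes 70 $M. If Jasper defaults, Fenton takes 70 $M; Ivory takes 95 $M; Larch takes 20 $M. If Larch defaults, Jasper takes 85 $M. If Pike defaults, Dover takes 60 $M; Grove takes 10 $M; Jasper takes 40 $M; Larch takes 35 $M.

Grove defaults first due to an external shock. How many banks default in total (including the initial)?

Round 1 — Grove defaults (initial).
  Arden: +35 → 35 < 50
  Ivory: +40 → 40 ≥ 40
Round 2 — Ivory defaults.
  Arden: +80 → 115 ≥ 50
  Dover: +80 → 80 < 120
  Fenton: +70 → 70 ≥ 60
Round 3 — Arden, Fenton default.
  Dover: +25 → 105 < 120
  Elm: +85 → 85 ≥ 30
  Jasper: +70 → 70 < 120
  Pike: +10 → 10 < 30
Round 4 — Elm defaults.
  Pike: +70 → 80 ≥ 30
Round 5 — Pike defaults.
  Dover: +60 → 165 ≥ 120
  Jasper: +40 → 110 < 120
  Larch: +35 → 35 < 120
Round 6 — Dover defaults.
  Larch: +80 → 115 < 120
No further defaults.

7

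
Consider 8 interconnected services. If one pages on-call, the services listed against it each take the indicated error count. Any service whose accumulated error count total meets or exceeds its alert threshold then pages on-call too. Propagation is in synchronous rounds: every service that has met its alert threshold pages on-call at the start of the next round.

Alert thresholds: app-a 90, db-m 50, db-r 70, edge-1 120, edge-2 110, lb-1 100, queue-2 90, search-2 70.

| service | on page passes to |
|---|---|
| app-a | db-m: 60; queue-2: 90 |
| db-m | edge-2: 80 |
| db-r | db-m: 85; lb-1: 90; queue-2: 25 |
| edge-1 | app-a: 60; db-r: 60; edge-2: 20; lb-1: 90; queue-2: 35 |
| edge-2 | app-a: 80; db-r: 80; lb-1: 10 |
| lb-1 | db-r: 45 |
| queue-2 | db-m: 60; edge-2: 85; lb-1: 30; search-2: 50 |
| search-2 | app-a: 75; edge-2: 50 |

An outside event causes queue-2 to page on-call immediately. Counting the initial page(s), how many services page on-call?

Round 1 — queue-2 pages on-call (initial).
  db-m: +60 → 60 ≥ 50
  edge-2: +85 → 85 < 110
  lb-1: +30 → 30 < 100
  search-2: +50 → 50 < 70
Round 2 — db-m pages on-call.
  edge-2: +80 → 165 ≥ 110
Round 3 — edge-2 pages on-call.
  app-a: +80 → 80 < 90
  db-r: +80 → 80 ≥ 70
  lb-1: +10 → 40 < 100
Round 4 — db-r pages on-call.
  lb-1: +90 → 130 ≥ 100
Round 5 — lb-1 pages on-call.
No further pages.

5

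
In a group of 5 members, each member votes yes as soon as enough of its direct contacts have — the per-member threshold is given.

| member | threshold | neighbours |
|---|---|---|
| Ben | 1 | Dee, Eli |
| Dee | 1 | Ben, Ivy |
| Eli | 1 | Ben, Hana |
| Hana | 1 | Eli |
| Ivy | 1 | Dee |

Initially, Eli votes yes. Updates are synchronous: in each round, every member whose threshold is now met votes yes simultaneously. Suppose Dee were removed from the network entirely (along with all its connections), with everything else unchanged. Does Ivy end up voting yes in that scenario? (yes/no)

With Dee removed:
Round 1 — Eli votes yes (initial).
Round 2 — checking thresholds:
  Ben: 1 of 1 neighbours ≥ 1, votes yes.
  Hana: 1 of 1 neighbours ≥ 1, votes yes.
Round 3 — no new yes votes; cascade stops.

no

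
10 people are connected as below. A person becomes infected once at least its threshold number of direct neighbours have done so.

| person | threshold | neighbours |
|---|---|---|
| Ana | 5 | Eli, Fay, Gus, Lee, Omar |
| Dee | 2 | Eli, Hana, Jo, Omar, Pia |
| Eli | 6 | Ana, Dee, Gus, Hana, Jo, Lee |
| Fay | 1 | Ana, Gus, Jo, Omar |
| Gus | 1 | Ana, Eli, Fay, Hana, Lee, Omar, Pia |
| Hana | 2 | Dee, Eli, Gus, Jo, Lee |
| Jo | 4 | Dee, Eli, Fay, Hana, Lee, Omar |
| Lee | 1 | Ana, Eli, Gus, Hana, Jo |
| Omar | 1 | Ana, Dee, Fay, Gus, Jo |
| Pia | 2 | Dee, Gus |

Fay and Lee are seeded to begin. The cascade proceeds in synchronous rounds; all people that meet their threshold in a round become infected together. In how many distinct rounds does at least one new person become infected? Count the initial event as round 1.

Round 1 — Fay, Lee become infected (initial).
Round 2 — checking thresholds:
  Ana: 2 of 5 neighbours < 5, holds.
  Eli: 1 of 6 neighbours < 6, holds.
  Gus: 2 of 7 neighbours ≥ 1, becomes infected.
  Hana: 1 of 5 neighbours < 2, holds.
  Jo: 2 of 6 neighbours < 4, holds.
  Omar: 1 of 5 neighbours ≥ 1, becomes infected.
Round 3 — checking thresholds:
  Ana: 4 of 5 neighbours < 5, holds.
  Dee: 1 of 5 neighbours < 2, holds.
  Eli: 2 of 6 neighbours < 6, holds.
  Hana: 2 of 5 neighbours ≥ 2, becomes infected.
  Jo: 3 of 6 neighbours < 4, holds.
  Pia: 1 of 2 neighbours < 2, holds.
Round 4 — checking thresholds:
  Ana: 4 of 5 neighbours < 5, holds.
  Dee: 2 of 5 neighbours ≥ 2, becomes infected.
  Eli: 3 of 6 neighbours < 6, holds.
  Jo: 4 of 6 neighbours ≥ 4, becomes infected.
  Pia: 1 of 2 neighbours < 2, holds.
Round 5 — checking thresholds:
  Ana: 4 of 5 neighbours < 5, holds.
  Eli: 5 of 6 neighbours < 6, holds.
  Pia: 2 of 2 neighbours ≥ 2, becomes infected.
Round 6 — no new infections; cascade stops.

5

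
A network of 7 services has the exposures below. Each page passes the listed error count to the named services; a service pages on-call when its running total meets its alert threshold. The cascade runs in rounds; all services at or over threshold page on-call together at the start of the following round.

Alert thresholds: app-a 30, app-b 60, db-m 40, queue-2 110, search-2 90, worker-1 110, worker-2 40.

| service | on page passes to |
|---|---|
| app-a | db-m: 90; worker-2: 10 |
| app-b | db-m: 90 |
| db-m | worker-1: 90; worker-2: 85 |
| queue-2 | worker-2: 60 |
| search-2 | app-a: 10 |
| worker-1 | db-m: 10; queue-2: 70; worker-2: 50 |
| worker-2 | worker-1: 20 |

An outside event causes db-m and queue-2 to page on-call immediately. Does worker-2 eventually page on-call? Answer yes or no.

yes

Round 1 — db-m, queue-2 page on-call (initial).
  worker-1: +90 → 90 < 110
  worker-2: +85+60 → 145 ≥ 40
Round 2 — worker-2 pages on-call.
  worker-1: +20 → 110 ≥ 110
Round 3 — worker-1 pages on-call.
No further pages.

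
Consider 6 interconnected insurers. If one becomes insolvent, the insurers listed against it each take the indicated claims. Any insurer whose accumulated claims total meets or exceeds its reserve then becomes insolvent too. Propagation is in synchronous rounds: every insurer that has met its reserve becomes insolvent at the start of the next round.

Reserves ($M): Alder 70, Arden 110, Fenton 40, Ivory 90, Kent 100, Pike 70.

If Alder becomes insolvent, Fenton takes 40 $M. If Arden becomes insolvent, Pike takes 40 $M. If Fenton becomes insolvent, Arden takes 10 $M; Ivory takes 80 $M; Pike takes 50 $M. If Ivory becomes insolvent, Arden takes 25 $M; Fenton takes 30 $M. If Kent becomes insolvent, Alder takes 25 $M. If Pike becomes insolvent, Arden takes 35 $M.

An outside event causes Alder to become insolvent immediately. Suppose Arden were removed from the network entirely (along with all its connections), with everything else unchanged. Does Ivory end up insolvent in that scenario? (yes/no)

With Arden removed:
Round 1 — Alder becomes insolvent (initial).
  Fenton: +40 → 40 ≥ 40
Round 2 — Fenton becomes insolvent.
  Ivory: +80 → 80 < 90
  Pike: +50 → 50 < 70
No further insolvencies.

no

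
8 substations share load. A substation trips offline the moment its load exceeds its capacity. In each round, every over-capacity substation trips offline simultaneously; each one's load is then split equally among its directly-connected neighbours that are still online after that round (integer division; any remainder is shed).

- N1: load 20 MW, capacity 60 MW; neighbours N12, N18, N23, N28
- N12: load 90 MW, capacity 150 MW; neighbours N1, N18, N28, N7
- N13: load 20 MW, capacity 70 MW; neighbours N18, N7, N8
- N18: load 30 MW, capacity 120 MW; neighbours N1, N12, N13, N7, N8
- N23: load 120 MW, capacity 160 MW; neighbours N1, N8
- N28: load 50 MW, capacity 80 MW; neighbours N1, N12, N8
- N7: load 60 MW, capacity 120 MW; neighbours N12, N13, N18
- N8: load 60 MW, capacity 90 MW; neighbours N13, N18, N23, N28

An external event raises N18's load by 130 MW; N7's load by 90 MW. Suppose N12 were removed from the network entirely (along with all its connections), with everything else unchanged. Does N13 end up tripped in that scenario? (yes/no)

yes

With N12 removed:
Round 1 — N18 at 160 > 120; N7 at 150 > 120. N18, N7 trip offline.
  N18 sheds 160 MW to N1, N13, N8: 53 each (1 lost).
    N1: 20+53 = 73 > 60
    N13: 20+53 = 73 > 70
    N8: 60+53 = 113 > 90
  N7 sheds 150 MW to N13: 150 each.
    N13: 73+150 = 223 > 70
Round 2 — N1, N13, N8 trip offline.
  N1 sheds 73 MW to N23, N28: 36 each (1 lost).
    N23: 120+36 = 156 ≤ 160
    N28: 50+36 = 86 > 80
  N13 sheds 223 MW: no online neighbours, lost.
  N8 sheds 113 MW to N23, N28: 56 each (1 lost).
    N23: 156+56 = 212 > 160
    N28: 86+56 = 142 > 80
Round 3 — N23, N28 trip offline.
  N23 sheds 212 MW: no online neighbours, lost.
  N28 sheds 142 MW: no online neighbours, lost.
No further trips.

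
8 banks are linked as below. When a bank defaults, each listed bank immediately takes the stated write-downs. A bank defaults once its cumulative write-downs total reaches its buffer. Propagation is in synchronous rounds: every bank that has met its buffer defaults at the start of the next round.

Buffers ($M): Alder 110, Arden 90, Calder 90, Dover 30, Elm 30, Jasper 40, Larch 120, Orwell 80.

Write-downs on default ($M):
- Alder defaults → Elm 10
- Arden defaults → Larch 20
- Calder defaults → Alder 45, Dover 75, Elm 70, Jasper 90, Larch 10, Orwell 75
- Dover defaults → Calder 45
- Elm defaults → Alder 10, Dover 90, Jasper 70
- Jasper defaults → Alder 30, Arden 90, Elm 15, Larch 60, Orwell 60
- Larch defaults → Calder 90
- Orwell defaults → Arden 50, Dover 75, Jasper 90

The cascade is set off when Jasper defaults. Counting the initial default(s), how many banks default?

2

Round 1 — Jasper defaults (initial).
  Alder: +30 → 30 < 110
  Arden: +90 → 90 ≥ 90
  Elm: +15 → 15 < 30
  Larch: +60 → 60 < 120
  Orwell: +60 → 60 < 80
Round 2 — Arden defaults.
  Larch: +20 → 80 < 120
No further defaults.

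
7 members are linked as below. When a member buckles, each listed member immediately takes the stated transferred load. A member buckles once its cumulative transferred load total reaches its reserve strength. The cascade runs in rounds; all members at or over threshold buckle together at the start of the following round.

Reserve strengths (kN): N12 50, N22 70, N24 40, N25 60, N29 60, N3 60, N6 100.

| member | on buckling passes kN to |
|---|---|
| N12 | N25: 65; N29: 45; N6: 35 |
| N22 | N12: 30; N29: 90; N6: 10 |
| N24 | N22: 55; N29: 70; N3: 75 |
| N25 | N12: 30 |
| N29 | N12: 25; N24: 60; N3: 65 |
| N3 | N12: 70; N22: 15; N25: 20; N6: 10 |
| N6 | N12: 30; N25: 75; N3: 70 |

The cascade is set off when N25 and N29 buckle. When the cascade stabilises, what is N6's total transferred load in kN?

Round 1 — N25, N29 buckle (initial).
  N12: +30+25 → 55 ≥ 50
  N24: +60 → 60 ≥ 40
  N3: +65 → 65 ≥ 60
Round 2 — N12, N24, N3 buckle.
  N22: +55+15 → 70 ≥ 70
  N6: +35+10 → 45 < 100
Round 3 — N22 buckles.
  N6: +10 → 55 < 100
No further bucklings.

55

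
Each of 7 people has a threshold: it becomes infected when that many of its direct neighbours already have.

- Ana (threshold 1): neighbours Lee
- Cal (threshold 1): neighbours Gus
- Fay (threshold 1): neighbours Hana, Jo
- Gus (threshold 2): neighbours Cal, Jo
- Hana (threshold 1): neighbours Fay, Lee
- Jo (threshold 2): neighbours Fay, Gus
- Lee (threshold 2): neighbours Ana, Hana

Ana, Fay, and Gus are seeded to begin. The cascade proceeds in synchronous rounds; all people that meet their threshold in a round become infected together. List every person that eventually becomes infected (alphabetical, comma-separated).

Ana, Cal, Fay, Gus, Hana, Jo, Lee

Round 1 — Ana, Fay, Gus become infected (initial).
Round 2 — checking thresholds:
  Cal: 1 of 1 neighbours ≥ 1, becomes infected.
  Hana: 1 of 2 neighbours ≥ 1, becomes infected.
  Jo: 2 of 2 neighbours ≥ 2, becomes infected.
  Lee: 1 of 2 neighbours < 2, not yet.
Round 3 — checking thresholds:
  Lee: 2 of 2 neighbours ≥ 2, becomes infected.
Round 4 — no new infections; cascade stops.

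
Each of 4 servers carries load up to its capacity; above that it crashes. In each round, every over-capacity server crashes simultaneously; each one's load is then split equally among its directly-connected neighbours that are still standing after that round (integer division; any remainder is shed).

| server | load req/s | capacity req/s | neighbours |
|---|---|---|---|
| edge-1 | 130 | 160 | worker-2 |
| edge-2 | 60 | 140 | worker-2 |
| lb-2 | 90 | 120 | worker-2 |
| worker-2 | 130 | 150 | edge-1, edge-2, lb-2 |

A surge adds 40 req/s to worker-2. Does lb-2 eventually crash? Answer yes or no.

Round 1 — worker-2 at 170 > 150. worker-2 crashes.
  worker-2 sheds 170 req/s to edge-1, edge-2, lb-2: 56 each (2 lost).
    edge-1: 130+56 = 186 > 160
    edge-2: 60+56 = 116 ≤ 140
    lb-2: 90+56 = 146 > 120
Round 2 — edge-1, lb-2 crash.
  edge-1 sheds 186 req/s: no online neighbours, lost.
  lb-2 sheds 146 req/s: no online neighbours, lost.
No further crashes.

yes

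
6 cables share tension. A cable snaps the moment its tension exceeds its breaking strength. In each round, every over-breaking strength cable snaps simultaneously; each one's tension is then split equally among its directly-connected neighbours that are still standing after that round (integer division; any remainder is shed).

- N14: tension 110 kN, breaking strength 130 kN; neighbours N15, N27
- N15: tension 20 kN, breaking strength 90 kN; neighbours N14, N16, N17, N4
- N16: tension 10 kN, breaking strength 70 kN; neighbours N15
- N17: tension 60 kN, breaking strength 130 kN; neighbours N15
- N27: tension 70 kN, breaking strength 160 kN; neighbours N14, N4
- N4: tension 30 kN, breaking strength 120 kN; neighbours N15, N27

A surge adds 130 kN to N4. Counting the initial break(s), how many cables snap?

4

Round 1 — N4 at 160 > 120. N4 snaps.
  N4 sheds 160 kN to N15, N27: 80 each.
    N15: 20+80 = 100 > 90
    N27: 70+80 = 150 ≤ 160
Round 2 — N15 snaps.
  N15 sheds 100 kN to N14, N16, N17: 33 each (1 lost).
    N14: 110+33 = 143 > 130
    N16: 10+33 = 43 ≤ 70
    N17: 60+33 = 93 ≤ 130
Round 3 — N14 snaps.
  N14 sheds 143 kN to N27: 143 each.
    N27: 150+143 = 293 > 160
Round 4 — N27 snaps.
  N27 sheds 293 kN: no online neighbours, lost.
No further breaks.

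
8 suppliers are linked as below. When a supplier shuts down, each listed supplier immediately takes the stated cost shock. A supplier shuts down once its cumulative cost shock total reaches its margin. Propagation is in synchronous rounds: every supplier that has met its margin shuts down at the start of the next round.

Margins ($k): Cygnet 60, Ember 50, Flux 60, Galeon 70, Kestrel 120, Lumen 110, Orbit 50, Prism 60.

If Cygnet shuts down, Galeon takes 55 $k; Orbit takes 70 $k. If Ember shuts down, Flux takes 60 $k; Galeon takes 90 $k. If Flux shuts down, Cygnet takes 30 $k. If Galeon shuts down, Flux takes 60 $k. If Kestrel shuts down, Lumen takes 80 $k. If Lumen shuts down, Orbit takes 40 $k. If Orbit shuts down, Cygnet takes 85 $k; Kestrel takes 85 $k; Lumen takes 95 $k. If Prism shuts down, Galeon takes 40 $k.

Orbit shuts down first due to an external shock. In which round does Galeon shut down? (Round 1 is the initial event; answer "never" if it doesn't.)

never

Round 1 — Orbit shuts down (initial).
  Cygnet: +85 → 85 ≥ 60
  Kestrel: +85 → 85 < 120
  Lumen: +95 → 95 < 110
Round 2 — Cygnet shuts down.
  Galeon: +55 → 55 < 70
No further shutdowns.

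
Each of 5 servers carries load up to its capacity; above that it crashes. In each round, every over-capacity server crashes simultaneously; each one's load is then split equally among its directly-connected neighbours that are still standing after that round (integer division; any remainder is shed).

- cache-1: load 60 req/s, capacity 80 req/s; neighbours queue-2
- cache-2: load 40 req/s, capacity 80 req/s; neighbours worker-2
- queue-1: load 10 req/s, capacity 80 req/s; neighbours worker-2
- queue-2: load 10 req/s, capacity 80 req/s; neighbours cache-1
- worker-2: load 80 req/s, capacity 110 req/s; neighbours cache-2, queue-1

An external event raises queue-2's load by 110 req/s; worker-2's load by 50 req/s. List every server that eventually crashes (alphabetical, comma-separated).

cache-1, cache-2, queue-2, worker-2

Round 1 — queue-2 at 120 > 80; worker-2 at 130 > 110. queue-2, worker-2 crash.
  queue-2 sheds 120 req/s to cache-1: 120 each.
    cache-1: 60+120 = 180 > 80
  worker-2 sheds 130 req/s to cache-2, queue-1: 65 each.
    cache-2: 40+65 = 105 > 80
    queue-1: 10+65 = 75 ≤ 80
Round 2 — cache-1, cache-2 crash.
  cache-1 sheds 180 req/s: no online neighbours, lost.
  cache-2 sheds 105 req/s: no online neighbours, lost.
No further crashes.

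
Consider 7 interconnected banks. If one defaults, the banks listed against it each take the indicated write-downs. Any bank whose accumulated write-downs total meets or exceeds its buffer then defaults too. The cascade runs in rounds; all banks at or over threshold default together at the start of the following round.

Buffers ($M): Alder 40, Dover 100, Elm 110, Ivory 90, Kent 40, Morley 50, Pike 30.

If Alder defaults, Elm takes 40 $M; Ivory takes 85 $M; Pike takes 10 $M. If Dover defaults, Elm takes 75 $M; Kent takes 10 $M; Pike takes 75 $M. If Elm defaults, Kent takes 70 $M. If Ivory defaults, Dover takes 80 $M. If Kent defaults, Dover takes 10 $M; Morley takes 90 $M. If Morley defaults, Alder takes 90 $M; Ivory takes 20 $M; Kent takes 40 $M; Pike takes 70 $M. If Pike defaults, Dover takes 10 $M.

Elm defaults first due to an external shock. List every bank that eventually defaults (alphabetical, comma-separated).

Round 1 — Elm defaults (initial).
  Kent: +70 → 70 ≥ 40
Round 2 — Kent defaults.
  Dover: +10 → 10 < 100
  Morley: +90 → 90 ≥ 50
Round 3 — Morley defaults.
  Alder: +90 → 90 ≥ 40
  Ivory: +20 → 20 < 90
  Pike: +70 → 70 ≥ 30
Round 4 — Alder, Pike default.
  Dover: +10 → 20 < 100
  Ivory: +85 → 105 ≥ 90
Round 5 — Ivory defaults.
  Dover: +80 → 100 ≥ 100
Round 6 — Dover defaults.
No further defaults.

Alder, Dover, Elm, Ivory, Kent, Morley, Pike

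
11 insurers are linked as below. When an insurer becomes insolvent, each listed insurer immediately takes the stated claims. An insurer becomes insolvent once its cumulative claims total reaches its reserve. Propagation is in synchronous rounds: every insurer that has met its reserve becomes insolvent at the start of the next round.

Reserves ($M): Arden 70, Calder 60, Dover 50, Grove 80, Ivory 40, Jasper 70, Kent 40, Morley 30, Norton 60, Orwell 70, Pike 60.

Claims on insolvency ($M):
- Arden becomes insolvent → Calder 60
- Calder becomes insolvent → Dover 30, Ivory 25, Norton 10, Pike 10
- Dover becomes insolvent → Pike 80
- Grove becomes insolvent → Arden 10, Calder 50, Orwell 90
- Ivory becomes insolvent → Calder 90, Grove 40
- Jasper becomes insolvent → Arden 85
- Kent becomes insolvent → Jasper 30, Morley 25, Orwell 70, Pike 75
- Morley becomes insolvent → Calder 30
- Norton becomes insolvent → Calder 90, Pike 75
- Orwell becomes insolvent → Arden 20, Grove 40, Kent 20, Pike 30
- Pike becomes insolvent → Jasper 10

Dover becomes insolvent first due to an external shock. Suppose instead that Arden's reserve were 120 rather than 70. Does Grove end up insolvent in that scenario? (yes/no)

no

With Arden's reserve at 120:
Round 1 — Dover becomes insolvent (initial).
  Pike: +80 → 80 ≥ 60
Round 2 — Pike becomes insolvent.
  Jasper: +10 → 10 < 70
No further insolvencies.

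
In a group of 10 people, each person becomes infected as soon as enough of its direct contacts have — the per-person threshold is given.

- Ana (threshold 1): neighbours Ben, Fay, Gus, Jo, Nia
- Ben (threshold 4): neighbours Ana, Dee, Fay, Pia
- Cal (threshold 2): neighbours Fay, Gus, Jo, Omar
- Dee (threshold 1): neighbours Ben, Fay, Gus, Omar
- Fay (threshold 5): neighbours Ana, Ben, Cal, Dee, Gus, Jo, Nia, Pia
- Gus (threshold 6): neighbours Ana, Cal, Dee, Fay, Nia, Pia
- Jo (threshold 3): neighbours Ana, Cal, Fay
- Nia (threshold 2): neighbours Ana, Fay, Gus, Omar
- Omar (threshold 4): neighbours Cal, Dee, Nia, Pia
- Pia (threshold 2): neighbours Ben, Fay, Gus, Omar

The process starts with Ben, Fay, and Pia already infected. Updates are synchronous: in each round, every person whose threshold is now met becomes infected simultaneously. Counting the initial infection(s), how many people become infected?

Round 1 — Ben, Fay, Pia become infected (initial).
Round 2 — checking thresholds:
  Ana: 2 of 5 neighbours ≥ 1, becomes infected.
  Cal: 1 of 4 neighbours < 2, not yet.
  Dee: 2 of 4 neighbours ≥ 1, becomes infected.
  Gus: 2 of 6 neighbours < 6, not yet.
  Jo: 1 of 3 neighbours < 3, not yet.
  Nia: 1 of 4 neighbours < 2, not yet.
  Omar: 1 of 4 neighbours < 4, not yet.
Round 3 — checking thresholds:
  Cal: 1 of 4 neighbours < 2, not yet.
  Gus: 4 of 6 neighbours < 6, not yet.
  Jo: 2 of 3 neighbours < 3, not yet.
  Nia: 2 of 4 neighbours ≥ 2, becomes infected.
  Omar: 2 of 4 neighbours < 4, not yet.
Round 4 — no new infections; cascade stops.

6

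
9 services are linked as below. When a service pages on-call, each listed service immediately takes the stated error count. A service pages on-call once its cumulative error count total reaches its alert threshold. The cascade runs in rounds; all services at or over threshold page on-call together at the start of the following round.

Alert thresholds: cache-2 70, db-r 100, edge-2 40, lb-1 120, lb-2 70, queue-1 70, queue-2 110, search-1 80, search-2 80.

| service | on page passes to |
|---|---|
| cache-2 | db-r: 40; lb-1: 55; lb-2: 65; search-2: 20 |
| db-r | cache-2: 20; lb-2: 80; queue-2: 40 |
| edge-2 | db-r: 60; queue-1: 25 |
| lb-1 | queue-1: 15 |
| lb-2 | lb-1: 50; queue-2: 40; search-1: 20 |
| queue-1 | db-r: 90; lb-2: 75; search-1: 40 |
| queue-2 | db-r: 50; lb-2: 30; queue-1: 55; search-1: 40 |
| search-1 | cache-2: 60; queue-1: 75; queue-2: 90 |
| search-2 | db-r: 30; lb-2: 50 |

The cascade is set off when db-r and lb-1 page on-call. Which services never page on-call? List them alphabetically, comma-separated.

cache-2, edge-2, queue-1, queue-2, search-1, search-2

Round 1 — db-r, lb-1 page on-call (initial).
  cache-2: +20 → 20 < 70
  lb-2: +80 → 80 ≥ 70
  queue-1: +15 → 15 < 70
  queue-2: +40 → 40 < 110
Round 2 — lb-2 pages on-call.
  queue-2: +40 → 80 < 110
  search-1: +20 → 20 < 80
No further pages.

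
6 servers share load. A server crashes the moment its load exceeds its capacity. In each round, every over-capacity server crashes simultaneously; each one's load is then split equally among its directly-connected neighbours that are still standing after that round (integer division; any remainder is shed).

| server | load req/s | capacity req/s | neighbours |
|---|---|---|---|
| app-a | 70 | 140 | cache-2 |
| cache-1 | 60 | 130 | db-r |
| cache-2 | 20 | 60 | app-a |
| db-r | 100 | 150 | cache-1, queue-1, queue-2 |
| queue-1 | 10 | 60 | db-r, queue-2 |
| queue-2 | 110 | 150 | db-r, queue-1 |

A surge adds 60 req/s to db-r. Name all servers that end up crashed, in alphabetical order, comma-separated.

db-r, queue-1, queue-2

Round 1 — db-r at 160 > 150. db-r crashes.
  db-r sheds 160 req/s to cache-1, queue-1, queue-2: 53 each (1 lost).
    cache-1: 60+53 = 113 ≤ 130
    queue-1: 10+53 = 63 > 60
    queue-2: 110+53 = 163 > 150
Round 2 — queue-1, queue-2 crash.
  queue-1 sheds 63 req/s: no online neighbours, lost.
  queue-2 sheds 163 req/s: no online neighbours, lost.
No further crashes.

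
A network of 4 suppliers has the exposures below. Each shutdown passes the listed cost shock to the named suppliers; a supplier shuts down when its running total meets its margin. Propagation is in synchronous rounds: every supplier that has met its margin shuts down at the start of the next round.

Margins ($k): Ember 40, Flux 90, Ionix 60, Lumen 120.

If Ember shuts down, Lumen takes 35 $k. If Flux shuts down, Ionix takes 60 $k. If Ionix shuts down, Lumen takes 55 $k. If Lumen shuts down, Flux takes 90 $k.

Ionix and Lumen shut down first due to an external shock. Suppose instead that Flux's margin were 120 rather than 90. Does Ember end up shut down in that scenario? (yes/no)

With Flux's margin at 120:
Round 1 — Ionix, Lumen shut down (initial).
  Flux: +90 → 90 < 120
No further shutdowns.

no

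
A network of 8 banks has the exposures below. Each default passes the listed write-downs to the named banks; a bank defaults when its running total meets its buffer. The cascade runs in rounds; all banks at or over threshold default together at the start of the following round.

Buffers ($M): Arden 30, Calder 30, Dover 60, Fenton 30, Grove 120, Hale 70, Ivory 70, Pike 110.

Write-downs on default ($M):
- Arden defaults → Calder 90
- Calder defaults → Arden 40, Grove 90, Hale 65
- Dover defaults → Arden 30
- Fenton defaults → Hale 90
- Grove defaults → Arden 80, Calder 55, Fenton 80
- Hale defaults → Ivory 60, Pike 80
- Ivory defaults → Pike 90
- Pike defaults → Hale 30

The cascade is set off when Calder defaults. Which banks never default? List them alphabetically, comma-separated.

Round 1 — Calder defaults (initial).
  Arden: +40 → 40 ≥ 30
  Grove: +90 → 90 < 120
  Hale: +65 → 65 < 70
Round 2 — Arden defaults.
No further defaults.

Dover, Fenton, Grove, Hale, Ivory, Pike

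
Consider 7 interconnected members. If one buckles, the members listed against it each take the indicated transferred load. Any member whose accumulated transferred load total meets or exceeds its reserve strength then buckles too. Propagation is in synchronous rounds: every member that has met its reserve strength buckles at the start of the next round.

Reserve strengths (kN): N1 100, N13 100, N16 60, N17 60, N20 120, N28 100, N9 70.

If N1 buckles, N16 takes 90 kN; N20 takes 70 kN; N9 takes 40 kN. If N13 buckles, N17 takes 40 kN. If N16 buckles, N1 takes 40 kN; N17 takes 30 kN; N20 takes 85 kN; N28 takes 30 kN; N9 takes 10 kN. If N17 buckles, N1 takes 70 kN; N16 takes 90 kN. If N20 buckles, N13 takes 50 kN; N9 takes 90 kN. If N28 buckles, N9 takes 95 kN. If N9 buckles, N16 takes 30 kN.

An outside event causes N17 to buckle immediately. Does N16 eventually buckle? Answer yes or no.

yes

Round 1 — N17 buckles (initial).
  N1: +70 → 70 < 100
  N16: +90 → 90 ≥ 60
Round 2 — N16 buckles.
  N1: +40 → 110 ≥ 100
  N20: +85 → 85 < 120
  N28: +30 → 30 < 100
  N9: +10 → 10 < 70
Round 3 — N1 buckles.
  N20: +70 → 155 ≥ 120
  N9: +40 → 50 < 70
Round 4 — N20 buckles.
  N13: +50 → 50 < 100
  N9: +90 → 140 ≥ 70
Round 5 — N9 buckles.
No further bucklings.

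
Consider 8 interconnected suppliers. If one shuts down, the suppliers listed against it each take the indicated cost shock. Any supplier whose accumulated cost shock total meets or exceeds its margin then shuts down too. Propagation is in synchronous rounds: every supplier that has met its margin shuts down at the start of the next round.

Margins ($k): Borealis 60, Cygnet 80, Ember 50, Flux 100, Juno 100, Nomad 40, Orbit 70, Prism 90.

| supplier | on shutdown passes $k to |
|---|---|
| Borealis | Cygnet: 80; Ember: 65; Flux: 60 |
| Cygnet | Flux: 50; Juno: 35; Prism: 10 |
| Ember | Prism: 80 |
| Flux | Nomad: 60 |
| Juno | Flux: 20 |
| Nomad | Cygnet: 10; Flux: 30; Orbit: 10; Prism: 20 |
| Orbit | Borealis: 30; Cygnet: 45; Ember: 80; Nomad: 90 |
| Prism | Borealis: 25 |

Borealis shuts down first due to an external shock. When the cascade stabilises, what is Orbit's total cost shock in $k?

10

Round 1 — Borealis shuts down (initial).
  Cygnet: +80 → 80 ≥ 80
  Ember: +65 → 65 ≥ 50
  Flux: +60 → 60 < 100
Round 2 — Cygnet, Ember shut down.
  Flux: +50 → 110 ≥ 100
  Juno: +35 → 35 < 100
  Prism: +10+80 → 90 ≥ 90
Round 3 — Flux, Prism shut down.
  Nomad: +60 → 60 ≥ 40
Round 4 — Nomad shuts down.
  Orbit: +10 → 10 < 70
No further shutdowns.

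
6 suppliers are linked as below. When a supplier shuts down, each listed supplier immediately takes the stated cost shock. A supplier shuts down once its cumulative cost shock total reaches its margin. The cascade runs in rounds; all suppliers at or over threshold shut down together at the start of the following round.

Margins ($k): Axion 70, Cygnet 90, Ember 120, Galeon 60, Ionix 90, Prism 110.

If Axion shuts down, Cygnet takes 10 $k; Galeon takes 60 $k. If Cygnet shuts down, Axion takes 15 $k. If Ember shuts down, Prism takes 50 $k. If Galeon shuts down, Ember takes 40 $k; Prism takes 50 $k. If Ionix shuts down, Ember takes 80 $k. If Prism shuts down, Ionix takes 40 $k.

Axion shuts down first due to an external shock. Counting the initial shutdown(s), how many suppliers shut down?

2

Round 1 — Axion shuts down (initial).
  Cygnet: +10 → 10 < 90
  Galeon: +60 → 60 ≥ 60
Round 2 — Galeon shuts down.
  Ember: +40 → 40 < 120
  Prism: +50 → 50 < 110
No further shutdowns.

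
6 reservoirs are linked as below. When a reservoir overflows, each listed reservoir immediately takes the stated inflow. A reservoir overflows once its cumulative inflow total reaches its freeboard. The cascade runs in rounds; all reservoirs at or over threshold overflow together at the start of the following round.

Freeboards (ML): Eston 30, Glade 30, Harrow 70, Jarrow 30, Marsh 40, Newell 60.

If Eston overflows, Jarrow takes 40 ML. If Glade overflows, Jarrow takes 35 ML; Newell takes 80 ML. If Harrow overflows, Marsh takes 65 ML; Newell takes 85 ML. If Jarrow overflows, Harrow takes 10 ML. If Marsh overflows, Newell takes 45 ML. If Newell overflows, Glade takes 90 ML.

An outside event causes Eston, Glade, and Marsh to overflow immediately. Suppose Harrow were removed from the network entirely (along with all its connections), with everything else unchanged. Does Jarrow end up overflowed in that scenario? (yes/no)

With Harrow removed:
Round 1 — Eston, Glade, Marsh overflow (initial).
  Jarrow: +40+35 → 75 ≥ 30
  Newell: +80+45 → 125 ≥ 60
Round 2 — Jarrow, Newell overflow.
No further overflows.

yes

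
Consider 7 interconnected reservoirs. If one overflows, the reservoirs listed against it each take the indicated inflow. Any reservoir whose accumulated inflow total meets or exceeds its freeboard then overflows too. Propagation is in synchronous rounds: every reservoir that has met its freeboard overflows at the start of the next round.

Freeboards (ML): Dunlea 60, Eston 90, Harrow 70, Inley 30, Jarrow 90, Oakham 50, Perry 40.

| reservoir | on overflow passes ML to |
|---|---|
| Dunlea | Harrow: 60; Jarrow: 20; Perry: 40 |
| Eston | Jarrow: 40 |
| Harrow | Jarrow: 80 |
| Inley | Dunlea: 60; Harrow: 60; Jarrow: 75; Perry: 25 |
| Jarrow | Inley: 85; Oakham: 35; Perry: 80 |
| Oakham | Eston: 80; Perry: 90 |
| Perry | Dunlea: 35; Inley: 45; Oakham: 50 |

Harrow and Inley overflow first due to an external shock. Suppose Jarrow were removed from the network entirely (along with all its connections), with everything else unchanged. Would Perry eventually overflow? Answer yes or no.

With Jarrow removed:
Round 1 — Harrow, Inley overflow (initial).
  Dunlea: +60 → 60 ≥ 60
  Perry: +25 → 25 < 40
Round 2 — Dunlea overflows.
  Perry: +40 → 65 ≥ 40
Round 3 — Perry overflows.
  Oakham: +50 → 50 ≥ 50
Round 4 — Oakham overflows.
  Eston: +80 → 80 < 90
No further overflows.

yes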